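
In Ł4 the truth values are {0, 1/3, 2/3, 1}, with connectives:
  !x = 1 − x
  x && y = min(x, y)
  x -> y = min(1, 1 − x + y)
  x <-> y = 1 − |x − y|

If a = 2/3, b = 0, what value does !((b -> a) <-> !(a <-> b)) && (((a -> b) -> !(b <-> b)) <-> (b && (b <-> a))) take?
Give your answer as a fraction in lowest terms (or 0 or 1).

b -> a = 0 -> 2/3 = 1
a <-> b = 2/3 <-> 0 = 1/3
!(a <-> b) = !1/3 = 2/3
(b -> a) <-> !(a <-> b) = 1 <-> 2/3 = 2/3
!((b -> a) <-> !(a <-> b)) = !2/3 = 1/3
a -> b = 2/3 -> 0 = 1/3
b <-> b = 0 <-> 0 = 1
!(b <-> b) = !1 = 0
(a -> b) -> !(b <-> b) = 1/3 -> 0 = 2/3
b <-> a = 0 <-> 2/3 = 1/3
b && (b <-> a) = 0 && 1/3 = 0
((a -> b) -> !(b <-> b)) <-> (b && (b <-> a)) = 2/3 <-> 0 = 1/3
!((b -> a) <-> !(a <-> b)) && (((a -> b) -> !(b <-> b)) <-> (b && (b <-> a))) = 1/3 && 1/3 = 1/3

1/3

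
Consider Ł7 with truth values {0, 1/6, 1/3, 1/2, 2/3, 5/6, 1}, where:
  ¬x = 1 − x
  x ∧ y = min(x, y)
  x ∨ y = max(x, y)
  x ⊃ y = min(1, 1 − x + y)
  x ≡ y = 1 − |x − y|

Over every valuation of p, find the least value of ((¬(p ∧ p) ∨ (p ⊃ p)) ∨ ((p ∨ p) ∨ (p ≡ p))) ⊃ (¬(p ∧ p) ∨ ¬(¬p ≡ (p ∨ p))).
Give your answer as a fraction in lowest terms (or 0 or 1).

Take p = 2/3:
p ∧ p = 2/3 ∧ 2/3 = 2/3
¬(p ∧ p) = ¬2/3 = 1/3
p ⊃ p = 2/3 ⊃ 2/3 = 1
¬(p ∧ p) ∨ (p ⊃ p) = 1/3 ∨ 1 = 1
p ∨ p = 2/3 ∨ 2/3 = 2/3
p ≡ p = 2/3 ≡ 2/3 = 1
(p ∨ p) ∨ (p ≡ p) = 2/3 ∨ 1 = 1
(¬(p ∧ p) ∨ (p ⊃ p)) ∨ ((p ∨ p) ∨ (p ≡ p)) = 1 ∨ 1 = 1
p ∧ p = 2/3 ∧ 2/3 = 2/3
¬(p ∧ p) = ¬2/3 = 1/3
¬p = ¬2/3 = 1/3
p ∨ p = 2/3 ∨ 2/3 = 2/3
¬p ≡ (p ∨ p) = 1/3 ≡ 2/3 = 2/3
¬(¬p ≡ (p ∨ p)) = ¬2/3 = 1/3
¬(p ∧ p) ∨ ¬(¬p ≡ (p ∨ p)) = 1/3 ∨ 1/3 = 1/3
((¬(p ∧ p) ∨ (p ⊃ p)) ∨ ((p ∨ p) ∨ (p ≡ p))) ⊃ (¬(p ∧ p) ∨ ¬(¬p ≡ (p ∨ p))) = 1 ⊃ 1/3 = 1/3
No assignment yields a value below 1/3, so this is the minimum.

1/3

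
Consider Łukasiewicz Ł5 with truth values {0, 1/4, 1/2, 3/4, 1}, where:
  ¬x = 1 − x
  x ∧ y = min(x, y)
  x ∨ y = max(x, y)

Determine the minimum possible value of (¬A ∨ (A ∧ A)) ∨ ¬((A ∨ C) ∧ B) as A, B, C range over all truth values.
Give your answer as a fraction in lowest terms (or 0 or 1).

1/2

Take A = 1/2, B = 1/2, C = 0:
¬A = ¬1/2 = 1/2
A ∧ A = 1/2 ∧ 1/2 = 1/2
¬A ∨ (A ∧ A) = 1/2 ∨ 1/2 = 1/2
A ∨ C = 1/2 ∨ 0 = 1/2
(A ∨ C) ∧ B = 1/2 ∧ 1/2 = 1/2
¬((A ∨ C) ∧ B) = ¬1/2 = 1/2
(¬A ∨ (A ∧ A)) ∨ ¬((A ∨ C) ∧ B) = 1/2 ∨ 1/2 = 1/2
No assignment yields a value below 1/2, so this is the minimum.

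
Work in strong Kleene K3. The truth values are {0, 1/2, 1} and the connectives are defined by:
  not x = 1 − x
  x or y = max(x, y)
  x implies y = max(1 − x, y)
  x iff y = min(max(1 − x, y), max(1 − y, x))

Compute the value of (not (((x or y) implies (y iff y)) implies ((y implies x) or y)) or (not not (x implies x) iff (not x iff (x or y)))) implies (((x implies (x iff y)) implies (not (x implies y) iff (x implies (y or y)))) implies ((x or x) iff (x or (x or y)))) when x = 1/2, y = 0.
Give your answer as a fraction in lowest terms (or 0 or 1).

x or y = 1/2 or 0 = 1/2
y iff y = 0 iff 0 = 1
(x or y) implies (y iff y) = 1/2 implies 1 = 1
y implies x = 0 implies 1/2 = 1
(y implies x) or y = 1 or 0 = 1
((x or y) implies (y iff y)) implies ((y implies x) or y) = 1 implies 1 = 1
not (((x or y) implies (y iff y)) implies ((y implies x) or y)) = not 1 = 0
x implies x = 1/2 implies 1/2 = 1/2
not (x implies x) = not 1/2 = 1/2
not not (x implies x) = not 1/2 = 1/2
not x = not 1/2 = 1/2
x or y = 1/2 or 0 = 1/2
not x iff (x or y) = 1/2 iff 1/2 = 1/2
not not (x implies x) iff (not x iff (x or y)) = 1/2 iff 1/2 = 1/2
not (((x or y) implies (y iff y)) implies ((y implies x) or y)) or (not not (x implies x) iff (not x iff (x or y))) = 0 or 1/2 = 1/2
x iff y = 1/2 iff 0 = 1/2
x implies (x iff y) = 1/2 implies 1/2 = 1/2
x implies y = 1/2 implies 0 = 1/2
not (x implies y) = not 1/2 = 1/2
y or y = 0 or 0 = 0
x implies (y or y) = 1/2 implies 0 = 1/2
not (x implies y) iff (x implies (y or y)) = 1/2 iff 1/2 = 1/2
(x implies (x iff y)) implies (not (x implies y) iff (x implies (y or y))) = 1/2 implies 1/2 = 1/2
x or x = 1/2 or 1/2 = 1/2
x or y = 1/2 or 0 = 1/2
x or (x or y) = 1/2 or 1/2 = 1/2
(x or x) iff (x or (x or y)) = 1/2 iff 1/2 = 1/2
((x implies (x iff y)) implies (not (x implies y) iff (x implies (y or y)))) implies ((x or x) iff (x or (x or y))) = 1/2 implies 1/2 = 1/2
(not (((x or y) implies (y iff y)) implies ((y implies x) or y)) or (not not (x implies x) iff (not x iff (x or y)))) implies (((x implies (x iff y)) implies (not (x implies y) iff (x implies (y or y)))) implies ((x or x) iff (x or (x or y)))) = 1/2 implies 1/2 = 1/2

1/2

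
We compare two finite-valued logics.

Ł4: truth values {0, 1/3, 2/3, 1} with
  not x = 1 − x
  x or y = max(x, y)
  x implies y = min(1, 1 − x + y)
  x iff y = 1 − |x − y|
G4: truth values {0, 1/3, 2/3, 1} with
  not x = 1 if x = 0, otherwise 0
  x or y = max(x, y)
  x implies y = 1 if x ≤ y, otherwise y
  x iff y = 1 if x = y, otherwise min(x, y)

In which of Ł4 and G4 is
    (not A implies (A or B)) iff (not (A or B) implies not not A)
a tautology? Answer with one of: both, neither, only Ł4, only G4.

only Ł4

In Ł4: every assignment gives 1 — tautology.
In G4: at A = 0, B = 1/3 the value is 1/3 — not a tautology.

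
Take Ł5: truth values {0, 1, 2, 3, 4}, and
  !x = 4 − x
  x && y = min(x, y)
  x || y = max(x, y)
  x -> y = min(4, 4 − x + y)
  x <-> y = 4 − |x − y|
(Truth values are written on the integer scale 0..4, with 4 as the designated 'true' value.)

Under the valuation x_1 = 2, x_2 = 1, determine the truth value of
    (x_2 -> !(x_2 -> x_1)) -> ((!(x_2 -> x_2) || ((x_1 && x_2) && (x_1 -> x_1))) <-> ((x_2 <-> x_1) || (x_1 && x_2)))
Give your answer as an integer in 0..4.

x_2 -> x_1 = 1 -> 2 = 4
!(x_2 -> x_1) = !4 = 0
x_2 -> !(x_2 -> x_1) = 1 -> 0 = 3
x_2 -> x_2 = 1 -> 1 = 4
!(x_2 -> x_2) = !4 = 0
x_1 && x_2 = 2 && 1 = 1
x_1 -> x_1 = 2 -> 2 = 4
(x_1 && x_2) && (x_1 -> x_1) = 1 && 4 = 1
!(x_2 -> x_2) || ((x_1 && x_2) && (x_1 -> x_1)) = 0 || 1 = 1
x_2 <-> x_1 = 1 <-> 2 = 3
x_1 && x_2 = 2 && 1 = 1
(x_2 <-> x_1) || (x_1 && x_2) = 3 || 1 = 3
(!(x_2 -> x_2) || ((x_1 && x_2) && (x_1 -> x_1))) <-> ((x_2 <-> x_1) || (x_1 && x_2)) = 1 <-> 3 = 2
(x_2 -> !(x_2 -> x_1)) -> ((!(x_2 -> x_2) || ((x_1 && x_2) && (x_1 -> x_1))) <-> ((x_2 <-> x_1) || (x_1 && x_2))) = 3 -> 2 = 3

3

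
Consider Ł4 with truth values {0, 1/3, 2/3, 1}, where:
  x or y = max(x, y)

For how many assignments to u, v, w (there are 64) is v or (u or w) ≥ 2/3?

value 1: 37 assignments (counts)
value 2/3: 19 assignments (counts)
value 1/3: 7 assignments
value 0: 1 assignment
So 56 of the 64 assignments meet the threshold.

56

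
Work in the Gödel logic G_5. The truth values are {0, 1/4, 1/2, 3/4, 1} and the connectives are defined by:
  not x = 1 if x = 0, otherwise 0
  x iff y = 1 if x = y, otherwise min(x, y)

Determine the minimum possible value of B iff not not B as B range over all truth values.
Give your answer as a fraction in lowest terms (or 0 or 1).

1/4

Take B = 1/4:
not B = not 1/4 = 0
not not B = not 0 = 1
B iff not not B = 1/4 iff 1 = 1/4
No assignment yields a value below 1/4, so this is the minimum.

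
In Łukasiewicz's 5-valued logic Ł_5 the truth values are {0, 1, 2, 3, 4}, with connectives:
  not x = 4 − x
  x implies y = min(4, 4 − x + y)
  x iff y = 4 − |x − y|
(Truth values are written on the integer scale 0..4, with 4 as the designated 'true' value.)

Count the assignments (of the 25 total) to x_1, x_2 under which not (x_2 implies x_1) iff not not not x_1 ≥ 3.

16

value 4: 9 assignments (counts)
value 3: 7 assignments (counts)
value 2: 5 assignments
value 1: 3 assignments
value 0: 1 assignment
So 16 of the 25 assignments meet the threshold.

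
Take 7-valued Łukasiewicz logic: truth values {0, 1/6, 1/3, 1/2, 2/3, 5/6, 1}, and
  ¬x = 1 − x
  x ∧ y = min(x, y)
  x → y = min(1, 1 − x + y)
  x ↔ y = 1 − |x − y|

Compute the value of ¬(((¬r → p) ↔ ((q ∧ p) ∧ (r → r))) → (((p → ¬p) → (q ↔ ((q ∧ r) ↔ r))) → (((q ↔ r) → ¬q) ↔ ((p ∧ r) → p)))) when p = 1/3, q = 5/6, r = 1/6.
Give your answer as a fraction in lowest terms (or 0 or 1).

0

¬r = ¬1/6 = 5/6
¬r → p = 5/6 → 1/3 = 1/2
q ∧ p = 5/6 ∧ 1/3 = 1/3
r → r = 1/6 → 1/6 = 1
(q ∧ p) ∧ (r → r) = 1/3 ∧ 1 = 1/3
(¬r → p) ↔ ((q ∧ p) ∧ (r → r)) = 1/2 ↔ 1/3 = 5/6
¬p = ¬1/3 = 2/3
p → ¬p = 1/3 → 2/3 = 1
q ∧ r = 5/6 ∧ 1/6 = 1/6
(q ∧ r) ↔ r = 1/6 ↔ 1/6 = 1
q ↔ ((q ∧ r) ↔ r) = 5/6 ↔ 1 = 5/6
(p → ¬p) → (q ↔ ((q ∧ r) ↔ r)) = 1 → 5/6 = 5/6
q ↔ r = 5/6 ↔ 1/6 = 1/3
¬q = ¬5/6 = 1/6
(q ↔ r) → ¬q = 1/3 → 1/6 = 5/6
p ∧ r = 1/3 ∧ 1/6 = 1/6
(p ∧ r) → p = 1/6 → 1/3 = 1
((q ↔ r) → ¬q) ↔ ((p ∧ r) → p) = 5/6 ↔ 1 = 5/6
((p → ¬p) → (q ↔ ((q ∧ r) ↔ r))) → (((q ↔ r) → ¬q) ↔ ((p ∧ r) → p)) = 5/6 → 5/6 = 1
((¬r → p) ↔ ((q ∧ p) ∧ (r → r))) → (((p → ¬p) → (q ↔ ((q ∧ r) ↔ r))) → (((q ↔ r) → ¬q) ↔ ((p ∧ r) → p))) = 5/6 → 1 = 1
¬(((¬r → p) ↔ ((q ∧ p) ∧ (r → r))) → (((p → ¬p) → (q ↔ ((q ∧ r) ↔ r))) → (((q ↔ r) → ¬q) ↔ ((p ∧ r) → p)))) = ¬1 = 0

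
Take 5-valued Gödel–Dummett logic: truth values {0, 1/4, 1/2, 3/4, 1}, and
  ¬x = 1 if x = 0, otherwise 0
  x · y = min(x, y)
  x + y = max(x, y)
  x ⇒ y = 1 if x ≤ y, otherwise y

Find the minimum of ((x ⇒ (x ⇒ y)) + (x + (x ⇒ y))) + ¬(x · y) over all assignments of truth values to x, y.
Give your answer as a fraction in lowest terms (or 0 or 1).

Take x = 1/2, y = 1/4:
x ⇒ y = 1/2 ⇒ 1/4 = 1/4
x ⇒ (x ⇒ y) = 1/2 ⇒ 1/4 = 1/4
x ⇒ y = 1/2 ⇒ 1/4 = 1/4
x + (x ⇒ y) = 1/2 + 1/4 = 1/2
(x ⇒ (x ⇒ y)) + (x + (x ⇒ y)) = 1/4 + 1/2 = 1/2
x · y = 1/2 · 1/4 = 1/4
¬(x · y) = ¬1/4 = 0
((x ⇒ (x ⇒ y)) + (x + (x ⇒ y))) + ¬(x · y) = 1/2 + 0 = 1/2
No assignment yields a value below 1/2, so this is the minimum.

1/2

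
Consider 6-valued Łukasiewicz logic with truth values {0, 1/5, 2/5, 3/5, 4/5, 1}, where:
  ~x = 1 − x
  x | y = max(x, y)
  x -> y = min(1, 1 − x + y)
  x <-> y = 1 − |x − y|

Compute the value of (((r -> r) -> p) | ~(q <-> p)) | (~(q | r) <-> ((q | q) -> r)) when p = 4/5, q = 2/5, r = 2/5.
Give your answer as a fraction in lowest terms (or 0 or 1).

r -> r = 2/5 -> 2/5 = 1
(r -> r) -> p = 1 -> 4/5 = 4/5
q <-> p = 2/5 <-> 4/5 = 3/5
~(q <-> p) = ~3/5 = 2/5
((r -> r) -> p) | ~(q <-> p) = 4/5 | 2/5 = 4/5
q | r = 2/5 | 2/5 = 2/5
~(q | r) = ~2/5 = 3/5
q | q = 2/5 | 2/5 = 2/5
(q | q) -> r = 2/5 -> 2/5 = 1
~(q | r) <-> ((q | q) -> r) = 3/5 <-> 1 = 3/5
(((r -> r) -> p) | ~(q <-> p)) | (~(q | r) <-> ((q | q) -> r)) = 4/5 | 3/5 = 4/5

4/5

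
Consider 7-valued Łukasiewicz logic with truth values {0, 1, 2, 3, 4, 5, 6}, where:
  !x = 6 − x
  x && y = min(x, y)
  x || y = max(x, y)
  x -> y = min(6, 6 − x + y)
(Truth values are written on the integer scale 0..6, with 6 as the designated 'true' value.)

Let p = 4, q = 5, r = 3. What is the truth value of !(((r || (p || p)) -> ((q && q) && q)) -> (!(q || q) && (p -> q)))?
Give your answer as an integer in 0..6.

p || p = 4 || 4 = 4
r || (p || p) = 3 || 4 = 4
q && q = 5 && 5 = 5
(q && q) && q = 5 && 5 = 5
(r || (p || p)) -> ((q && q) && q) = 4 -> 5 = 6
q || q = 5 || 5 = 5
!(q || q) = !5 = 1
p -> q = 4 -> 5 = 6
!(q || q) && (p -> q) = 1 && 6 = 1
((r || (p || p)) -> ((q && q) && q)) -> (!(q || q) && (p -> q)) = 6 -> 1 = 1
!(((r || (p || p)) -> ((q && q) && q)) -> (!(q || q) && (p -> q))) = !1 = 5

5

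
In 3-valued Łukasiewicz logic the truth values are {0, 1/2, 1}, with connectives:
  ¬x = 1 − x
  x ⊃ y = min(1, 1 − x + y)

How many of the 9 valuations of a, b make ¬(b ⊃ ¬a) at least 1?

1

a = 0, b = 0 ↦ 0  <
a = 0, b = 1/2 ↦ 0  <
a = 0, b = 1 ↦ 0  <
a = 1/2, b = 0 ↦ 0  <
a = 1/2, b = 1/2 ↦ 0  <
a = 1/2, b = 1 ↦ 1/2  <
a = 1, b = 0 ↦ 0  <
a = 1, b = 1/2 ↦ 1/2  <
a = 1, b = 1 ↦ 1  ≥
So 1 of the 9 assignments meets the threshold.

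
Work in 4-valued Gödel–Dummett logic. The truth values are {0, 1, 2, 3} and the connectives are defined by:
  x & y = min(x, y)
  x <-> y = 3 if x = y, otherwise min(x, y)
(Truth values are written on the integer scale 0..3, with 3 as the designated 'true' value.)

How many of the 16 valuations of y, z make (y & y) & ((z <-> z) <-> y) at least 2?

8

y = 0, z = 0 ↦ 0  <
y = 0, z = 1 ↦ 0  <
y = 0, z = 2 ↦ 0  <
y = 0, z = 3 ↦ 0  <
y = 1, z = 0 ↦ 1  <
y = 1, z = 1 ↦ 1  <
y = 1, z = 2 ↦ 1  <
y = 1, z = 3 ↦ 1  <
y = 2, z = 0 ↦ 2  ≥
y = 2, z = 1 ↦ 2  ≥
y = 2, z = 2 ↦ 2  ≥
y = 2, z = 3 ↦ 2  ≥
y = 3, z = 0 ↦ 3  ≥
y = 3, z = 1 ↦ 3  ≥
y = 3, z = 2 ↦ 3  ≥
y = 3, z = 3 ↦ 3  ≥
So 8 of the 16 assignments meet the threshold.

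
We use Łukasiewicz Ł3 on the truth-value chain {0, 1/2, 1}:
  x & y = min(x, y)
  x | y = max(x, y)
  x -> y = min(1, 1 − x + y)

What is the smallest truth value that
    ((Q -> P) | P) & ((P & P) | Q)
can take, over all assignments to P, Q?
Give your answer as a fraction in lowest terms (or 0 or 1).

0

Take P = 0, Q = 0:
Q -> P = 0 -> 0 = 1
(Q -> P) | P = 1 | 0 = 1
P & P = 0 & 0 = 0
(P & P) | Q = 0 | 0 = 0
((Q -> P) | P) & ((P & P) | Q) = 1 & 0 = 0
No assignment yields a value below 0, so this is the minimum.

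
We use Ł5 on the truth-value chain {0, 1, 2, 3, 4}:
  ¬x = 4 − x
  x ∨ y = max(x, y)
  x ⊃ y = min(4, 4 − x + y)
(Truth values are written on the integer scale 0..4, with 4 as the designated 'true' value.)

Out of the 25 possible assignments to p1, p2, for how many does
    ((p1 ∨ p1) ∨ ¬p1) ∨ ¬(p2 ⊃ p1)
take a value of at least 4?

value 4: 10 assignments (counts)
value 3: 10 assignments
value 2: 5 assignments
So 10 of the 25 assignments meet the threshold.

10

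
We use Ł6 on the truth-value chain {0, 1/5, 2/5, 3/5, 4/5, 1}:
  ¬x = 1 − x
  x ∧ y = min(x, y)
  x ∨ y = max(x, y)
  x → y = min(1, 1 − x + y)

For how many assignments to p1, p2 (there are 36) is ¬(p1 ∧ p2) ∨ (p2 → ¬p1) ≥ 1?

21

value 1: 21 assignments (counts)
value 4/5: 5 assignments
value 3/5: 4 assignments
value 2/5: 3 assignments
value 1/5: 2 assignments
value 0: 1 assignment
So 21 of the 36 assignments meet the threshold.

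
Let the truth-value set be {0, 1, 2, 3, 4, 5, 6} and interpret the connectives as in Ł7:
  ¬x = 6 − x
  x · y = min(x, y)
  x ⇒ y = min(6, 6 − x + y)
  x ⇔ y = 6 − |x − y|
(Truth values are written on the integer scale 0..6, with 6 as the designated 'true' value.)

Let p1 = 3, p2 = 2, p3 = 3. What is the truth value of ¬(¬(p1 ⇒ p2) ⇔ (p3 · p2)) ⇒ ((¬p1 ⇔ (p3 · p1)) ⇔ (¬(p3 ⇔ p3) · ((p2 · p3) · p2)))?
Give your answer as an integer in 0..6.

p1 ⇒ p2 = 3 ⇒ 2 = 5
¬(p1 ⇒ p2) = ¬5 = 1
p3 · p2 = 3 · 2 = 2
¬(p1 ⇒ p2) ⇔ (p3 · p2) = 1 ⇔ 2 = 5
¬(¬(p1 ⇒ p2) ⇔ (p3 · p2)) = ¬5 = 1
¬p1 = ¬3 = 3
p3 · p1 = 3 · 3 = 3
¬p1 ⇔ (p3 · p1) = 3 ⇔ 3 = 6
p3 ⇔ p3 = 3 ⇔ 3 = 6
¬(p3 ⇔ p3) = ¬6 = 0
p2 · p3 = 2 · 3 = 2
(p2 · p3) · p2 = 2 · 2 = 2
¬(p3 ⇔ p3) · ((p2 · p3) · p2) = 0 · 2 = 0
(¬p1 ⇔ (p3 · p1)) ⇔ (¬(p3 ⇔ p3) · ((p2 · p3) · p2)) = 6 ⇔ 0 = 0
¬(¬(p1 ⇒ p2) ⇔ (p3 · p2)) ⇒ ((¬p1 ⇔ (p3 · p1)) ⇔ (¬(p3 ⇔ p3) · ((p2 · p3) · p2))) = 1 ⇒ 0 = 5

5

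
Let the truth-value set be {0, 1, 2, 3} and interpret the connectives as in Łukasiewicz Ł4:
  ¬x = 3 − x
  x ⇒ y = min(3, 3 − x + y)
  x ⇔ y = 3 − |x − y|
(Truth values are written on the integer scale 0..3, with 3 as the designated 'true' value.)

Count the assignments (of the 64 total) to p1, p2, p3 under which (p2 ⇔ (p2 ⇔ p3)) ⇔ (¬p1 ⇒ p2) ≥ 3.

value 3: 21 assignments (counts)
value 2: 26 assignments
value 1: 11 assignments
value 0: 6 assignments
So 21 of the 64 assignments meet the threshold.

21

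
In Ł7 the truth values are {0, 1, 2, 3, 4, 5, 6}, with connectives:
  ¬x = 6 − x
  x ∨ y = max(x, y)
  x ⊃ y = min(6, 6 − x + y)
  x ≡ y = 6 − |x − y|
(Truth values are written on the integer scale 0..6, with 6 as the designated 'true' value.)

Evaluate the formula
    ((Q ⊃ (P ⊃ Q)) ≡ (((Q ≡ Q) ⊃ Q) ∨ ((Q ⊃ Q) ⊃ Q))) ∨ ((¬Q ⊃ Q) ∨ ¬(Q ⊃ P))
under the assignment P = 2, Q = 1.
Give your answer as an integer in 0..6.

2

P ⊃ Q = 2 ⊃ 1 = 5
Q ⊃ (P ⊃ Q) = 1 ⊃ 5 = 6
Q ≡ Q = 1 ≡ 1 = 6
(Q ≡ Q) ⊃ Q = 6 ⊃ 1 = 1
Q ⊃ Q = 1 ⊃ 1 = 6
(Q ⊃ Q) ⊃ Q = 6 ⊃ 1 = 1
((Q ≡ Q) ⊃ Q) ∨ ((Q ⊃ Q) ⊃ Q) = 1 ∨ 1 = 1
(Q ⊃ (P ⊃ Q)) ≡ (((Q ≡ Q) ⊃ Q) ∨ ((Q ⊃ Q) ⊃ Q)) = 6 ≡ 1 = 1
¬Q = ¬1 = 5
¬Q ⊃ Q = 5 ⊃ 1 = 2
Q ⊃ P = 1 ⊃ 2 = 6
¬(Q ⊃ P) = ¬6 = 0
(¬Q ⊃ Q) ∨ ¬(Q ⊃ P) = 2 ∨ 0 = 2
((Q ⊃ (P ⊃ Q)) ≡ (((Q ≡ Q) ⊃ Q) ∨ ((Q ⊃ Q) ⊃ Q))) ∨ ((¬Q ⊃ Q) ∨ ¬(Q ⊃ P)) = 1 ∨ 2 = 2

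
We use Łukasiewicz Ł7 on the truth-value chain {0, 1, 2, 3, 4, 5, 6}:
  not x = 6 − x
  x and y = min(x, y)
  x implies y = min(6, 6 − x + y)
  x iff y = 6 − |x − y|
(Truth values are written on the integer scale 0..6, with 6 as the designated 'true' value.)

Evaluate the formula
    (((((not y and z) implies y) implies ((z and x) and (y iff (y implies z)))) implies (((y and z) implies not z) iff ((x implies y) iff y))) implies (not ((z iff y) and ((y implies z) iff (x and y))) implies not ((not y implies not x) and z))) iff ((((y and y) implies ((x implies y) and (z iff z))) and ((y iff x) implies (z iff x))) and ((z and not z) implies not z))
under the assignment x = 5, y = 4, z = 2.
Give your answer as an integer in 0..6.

4

not y = not 4 = 2
not y and z = 2 and 2 = 2
(not y and z) implies y = 2 implies 4 = 6
z and x = 2 and 5 = 2
y implies z = 4 implies 2 = 4
y iff (y implies z) = 4 iff 4 = 6
(z and x) and (y iff (y implies z)) = 2 and 6 = 2
((not y and z) implies y) implies ((z and x) and (y iff (y implies z))) = 6 implies 2 = 2
y and z = 4 and 2 = 2
not z = not 2 = 4
(y and z) implies not z = 2 implies 4 = 6
x implies y = 5 implies 4 = 5
(x implies y) iff y = 5 iff 4 = 5
((y and z) implies not z) iff ((x implies y) iff y) = 6 iff 5 = 5
(((not y and z) implies y) implies ((z and x) and (y iff (y implies z)))) implies (((y and z) implies not z) iff ((x implies y) iff y)) = 2 implies 5 = 6
z iff y = 2 iff 4 = 4
y implies z = 4 implies 2 = 4
x and y = 5 and 4 = 4
(y implies z) iff (x and y) = 4 iff 4 = 6
(z iff y) and ((y implies z) iff (x and y)) = 4 and 6 = 4
not ((z iff y) and ((y implies z) iff (x and y))) = not 4 = 2
not y = not 4 = 2
not x = not 5 = 1
not y implies not x = 2 implies 1 = 5
(not y implies not x) and z = 5 and 2 = 2
not ((not y implies not x) and z) = not 2 = 4
not ((z iff y) and ((y implies z) iff (x and y))) implies not ((not y implies not x) and z) = 2 implies 4 = 6
((((not y and z) implies y) implies ((z and x) and (y iff (y implies z)))) implies (((y and z) implies not z) iff ((x implies y) iff y))) implies (not ((z iff y) and ((y implies z) iff (x and y))) implies not ((not y implies not x) and z)) = 6 implies 6 = 6
y and y = 4 and 4 = 4
x implies y = 5 implies 4 = 5
z iff z = 2 iff 2 = 6
(x implies y) and (z iff z) = 5 and 6 = 5
(y and y) implies ((x implies y) and (z iff z)) = 4 implies 5 = 6
y iff x = 4 iff 5 = 5
z iff x = 2 iff 5 = 3
(y iff x) implies (z iff x) = 5 implies 3 = 4
((y and y) implies ((x implies y) and (z iff z))) and ((y iff x) implies (z iff x)) = 6 and 4 = 4
not z = not 2 = 4
z and not z = 2 and 4 = 2
not z = not 2 = 4
(z and not z) implies not z = 2 implies 4 = 6
(((y and y) implies ((x implies y) and (z iff z))) and ((y iff x) implies (z iff x))) and ((z and not z) implies not z) = 4 and 6 = 4
(((((not y and z) implies y) implies ((z and x) and (y iff (y implies z)))) implies (((y and z) implies not z) iff ((x implies y) iff y))) implies (not ((z iff y) and ((y implies z) iff (x and y))) implies not ((not y implies not x) and z))) iff ((((y and y) implies ((x implies y) and (z iff z))) and ((y iff x) implies (z iff x))) and ((z and not z) implies not z)) = 6 iff 4 = 4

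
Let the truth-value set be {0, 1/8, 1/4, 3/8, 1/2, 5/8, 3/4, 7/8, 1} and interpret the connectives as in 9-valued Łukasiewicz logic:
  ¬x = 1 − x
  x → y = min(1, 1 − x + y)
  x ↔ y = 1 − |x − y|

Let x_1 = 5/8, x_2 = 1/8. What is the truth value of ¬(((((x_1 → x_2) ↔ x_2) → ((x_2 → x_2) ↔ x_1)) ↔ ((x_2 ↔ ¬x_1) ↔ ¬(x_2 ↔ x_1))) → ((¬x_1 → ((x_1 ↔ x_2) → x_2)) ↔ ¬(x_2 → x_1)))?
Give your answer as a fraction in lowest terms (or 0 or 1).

x_1 → x_2 = 5/8 → 1/8 = 1/2
(x_1 → x_2) ↔ x_2 = 1/2 ↔ 1/8 = 5/8
x_2 → x_2 = 1/8 → 1/8 = 1
(x_2 → x_2) ↔ x_1 = 1 ↔ 5/8 = 5/8
((x_1 → x_2) ↔ x_2) → ((x_2 → x_2) ↔ x_1) = 5/8 → 5/8 = 1
¬x_1 = ¬5/8 = 3/8
x_2 ↔ ¬x_1 = 1/8 ↔ 3/8 = 3/4
x_2 ↔ x_1 = 1/8 ↔ 5/8 = 1/2
¬(x_2 ↔ x_1) = ¬1/2 = 1/2
(x_2 ↔ ¬x_1) ↔ ¬(x_2 ↔ x_1) = 3/4 ↔ 1/2 = 3/4
(((x_1 → x_2) ↔ x_2) → ((x_2 → x_2) ↔ x_1)) ↔ ((x_2 ↔ ¬x_1) ↔ ¬(x_2 ↔ x_1)) = 1 ↔ 3/4 = 3/4
¬x_1 = ¬5/8 = 3/8
x_1 ↔ x_2 = 5/8 ↔ 1/8 = 1/2
(x_1 ↔ x_2) → x_2 = 1/2 → 1/8 = 5/8
¬x_1 → ((x_1 ↔ x_2) → x_2) = 3/8 → 5/8 = 1
x_2 → x_1 = 1/8 → 5/8 = 1
¬(x_2 → x_1) = ¬1 = 0
(¬x_1 → ((x_1 ↔ x_2) → x_2)) ↔ ¬(x_2 → x_1) = 1 ↔ 0 = 0
((((x_1 → x_2) ↔ x_2) → ((x_2 → x_2) ↔ x_1)) ↔ ((x_2 ↔ ¬x_1) ↔ ¬(x_2 ↔ x_1))) → ((¬x_1 → ((x_1 ↔ x_2) → x_2)) ↔ ¬(x_2 → x_1)) = 3/4 → 0 = 1/4
¬(((((x_1 → x_2) ↔ x_2) → ((x_2 → x_2) ↔ x_1)) ↔ ((x_2 ↔ ¬x_1) ↔ ¬(x_2 ↔ x_1))) → ((¬x_1 → ((x_1 ↔ x_2) → x_2)) ↔ ¬(x_2 → x_1))) = ¬1/4 = 3/4

3/4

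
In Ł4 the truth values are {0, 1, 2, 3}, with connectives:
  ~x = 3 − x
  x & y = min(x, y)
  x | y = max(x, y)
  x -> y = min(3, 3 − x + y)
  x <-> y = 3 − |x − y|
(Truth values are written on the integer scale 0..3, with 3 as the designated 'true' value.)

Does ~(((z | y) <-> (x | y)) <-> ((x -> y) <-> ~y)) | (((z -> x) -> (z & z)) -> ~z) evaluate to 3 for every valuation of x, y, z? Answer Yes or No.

No

Counterexample: take x = 0, y = 0, z = 2.
z | y = 2 | 0 = 2
x | y = 0 | 0 = 0
(z | y) <-> (x | y) = 2 <-> 0 = 1
x -> y = 0 -> 0 = 3
~y = ~0 = 3
(x -> y) <-> ~y = 3 <-> 3 = 3
((z | y) <-> (x | y)) <-> ((x -> y) <-> ~y) = 1 <-> 3 = 1
~(((z | y) <-> (x | y)) <-> ((x -> y) <-> ~y)) = ~1 = 2
z -> x = 2 -> 0 = 1
z & z = 2 & 2 = 2
(z -> x) -> (z & z) = 1 -> 2 = 3
~z = ~2 = 1
((z -> x) -> (z & z)) -> ~z = 3 -> 1 = 1
~(((z | y) <-> (x | y)) <-> ((x -> y) <-> ~y)) | (((z -> x) -> (z & z)) -> ~z) = 2 | 1 = 2
This gives 2 ≠ 3.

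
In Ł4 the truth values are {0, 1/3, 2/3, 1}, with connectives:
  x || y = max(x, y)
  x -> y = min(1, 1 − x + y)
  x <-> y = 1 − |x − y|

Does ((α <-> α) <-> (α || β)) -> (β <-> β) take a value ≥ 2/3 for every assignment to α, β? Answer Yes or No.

Yes

α = 0, β = 0 ↦ 1
α = 0, β = 1/3 ↦ 1
α = 0, β = 2/3 ↦ 1
α = 0, β = 1 ↦ 1
α = 1/3, β = 0 ↦ 1
α = 1/3, β = 1/3 ↦ 1
α = 1/3, β = 2/3 ↦ 1
α = 1/3, β = 1 ↦ 1
α = 2/3, β = 0 ↦ 1
α = 2/3, β = 1/3 ↦ 1
α = 2/3, β = 2/3 ↦ 1
α = 2/3, β = 1 ↦ 1
α = 1, β = 0 ↦ 1
α = 1, β = 1/3 ↦ 1
α = 1, β = 2/3 ↦ 1
α = 1, β = 1 ↦ 1
Every assignment gives a value ≥ 2/3.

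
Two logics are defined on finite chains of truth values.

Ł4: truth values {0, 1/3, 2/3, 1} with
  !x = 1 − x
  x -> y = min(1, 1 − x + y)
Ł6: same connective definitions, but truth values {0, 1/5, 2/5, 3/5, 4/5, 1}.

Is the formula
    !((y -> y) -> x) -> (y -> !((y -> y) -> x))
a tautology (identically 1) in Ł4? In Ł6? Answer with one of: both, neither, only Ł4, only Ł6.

In Ł4: every assignment gives 1 — tautology.
In Ł6: every assignment gives 1 — tautology.

both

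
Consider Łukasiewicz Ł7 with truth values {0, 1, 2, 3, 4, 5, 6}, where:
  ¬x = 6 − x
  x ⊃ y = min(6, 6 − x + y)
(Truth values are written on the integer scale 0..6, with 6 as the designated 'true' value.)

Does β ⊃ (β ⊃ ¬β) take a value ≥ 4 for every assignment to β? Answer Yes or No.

Counterexample: take β = 5.
¬β = ¬5 = 1
β ⊃ ¬β = 5 ⊃ 1 = 2
β ⊃ (β ⊃ ¬β) = 5 ⊃ 2 = 3
This gives 3, which is below 4.

No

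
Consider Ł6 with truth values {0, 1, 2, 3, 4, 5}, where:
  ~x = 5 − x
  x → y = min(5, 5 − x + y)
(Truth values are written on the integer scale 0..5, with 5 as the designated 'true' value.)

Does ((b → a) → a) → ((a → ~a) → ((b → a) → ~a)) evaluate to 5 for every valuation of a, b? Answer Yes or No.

Yes

At a = 4, b = 4, for instance:
b → a = 4 → 4 = 5
(b → a) → a = 5 → 4 = 4
~a = ~4 = 1
a → ~a = 4 → 1 = 2
(b → a) → ~a = 5 → 1 = 1
(a → ~a) → ((b → a) → ~a) = 2 → 1 = 4
((b → a) → a) → ((a → ~a) → ((b → a) → ~a)) = 4 → 4 = 5
and checking the remaining 35 assignments likewise gives ≥ 5 in every case.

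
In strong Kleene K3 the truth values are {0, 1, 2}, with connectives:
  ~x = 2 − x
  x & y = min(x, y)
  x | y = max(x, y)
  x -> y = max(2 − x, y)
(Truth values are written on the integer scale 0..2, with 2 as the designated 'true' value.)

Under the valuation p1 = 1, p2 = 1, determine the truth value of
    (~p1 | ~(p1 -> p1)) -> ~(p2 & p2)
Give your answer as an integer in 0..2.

1

~p1 = ~1 = 1
p1 -> p1 = 1 -> 1 = 1
~(p1 -> p1) = ~1 = 1
~p1 | ~(p1 -> p1) = 1 | 1 = 1
p2 & p2 = 1 & 1 = 1
~(p2 & p2) = ~1 = 1
(~p1 | ~(p1 -> p1)) -> ~(p2 & p2) = 1 -> 1 = 1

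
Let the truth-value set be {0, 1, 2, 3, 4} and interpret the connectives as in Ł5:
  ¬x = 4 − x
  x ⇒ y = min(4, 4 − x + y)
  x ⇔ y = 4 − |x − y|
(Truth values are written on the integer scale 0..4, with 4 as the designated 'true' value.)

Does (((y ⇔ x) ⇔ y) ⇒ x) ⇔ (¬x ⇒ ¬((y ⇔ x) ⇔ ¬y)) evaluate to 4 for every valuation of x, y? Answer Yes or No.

Counterexample: take x = 0, y = 0.
y ⇔ x = 0 ⇔ 0 = 4
(y ⇔ x) ⇔ y = 4 ⇔ 0 = 0
((y ⇔ x) ⇔ y) ⇒ x = 0 ⇒ 0 = 4
¬x = ¬0 = 4
y ⇔ x = 0 ⇔ 0 = 4
¬y = ¬0 = 4
(y ⇔ x) ⇔ ¬y = 4 ⇔ 4 = 4
¬((y ⇔ x) ⇔ ¬y) = ¬4 = 0
¬x ⇒ ¬((y ⇔ x) ⇔ ¬y) = 4 ⇒ 0 = 0
(((y ⇔ x) ⇔ y) ⇒ x) ⇔ (¬x ⇒ ¬((y ⇔ x) ⇔ ¬y)) = 4 ⇔ 0 = 0
This gives 0 ≠ 4.

No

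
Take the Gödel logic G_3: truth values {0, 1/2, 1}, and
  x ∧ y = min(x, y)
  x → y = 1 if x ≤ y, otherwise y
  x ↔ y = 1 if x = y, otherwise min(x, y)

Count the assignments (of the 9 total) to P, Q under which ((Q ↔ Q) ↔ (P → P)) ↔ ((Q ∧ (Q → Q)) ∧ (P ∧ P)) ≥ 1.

1

P = 0, Q = 0 ↦ 0  <
P = 0, Q = 1/2 ↦ 0  <
P = 0, Q = 1 ↦ 0  <
P = 1/2, Q = 0 ↦ 0  <
P = 1/2, Q = 1/2 ↦ 1/2  <
P = 1/2, Q = 1 ↦ 1/2  <
P = 1, Q = 0 ↦ 0  <
P = 1, Q = 1/2 ↦ 1/2  <
P = 1, Q = 1 ↦ 1  ≥
So 1 of the 9 assignments meets the threshold.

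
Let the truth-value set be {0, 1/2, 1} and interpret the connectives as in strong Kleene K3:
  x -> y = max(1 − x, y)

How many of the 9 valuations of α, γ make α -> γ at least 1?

α = 0, γ = 0 ↦ 1  ≥
α = 0, γ = 1/2 ↦ 1  ≥
α = 0, γ = 1 ↦ 1  ≥
α = 1/2, γ = 0 ↦ 1/2  <
α = 1/2, γ = 1/2 ↦ 1/2  <
α = 1/2, γ = 1 ↦ 1  ≥
α = 1, γ = 0 ↦ 0  <
α = 1, γ = 1/2 ↦ 1/2  <
α = 1, γ = 1 ↦ 1  ≥
So 5 of the 9 assignments meet the threshold.

5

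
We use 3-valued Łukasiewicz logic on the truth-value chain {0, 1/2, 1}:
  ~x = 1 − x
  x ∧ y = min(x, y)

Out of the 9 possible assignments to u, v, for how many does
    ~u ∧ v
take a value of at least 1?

u = 0, v = 0 ↦ 0  <
u = 0, v = 1/2 ↦ 1/2  <
u = 0, v = 1 ↦ 1  ≥
u = 1/2, v = 0 ↦ 0  <
u = 1/2, v = 1/2 ↦ 1/2  <
u = 1/2, v = 1 ↦ 1/2  <
u = 1, v = 0 ↦ 0  <
u = 1, v = 1/2 ↦ 0  <
u = 1, v = 1 ↦ 0  <
So 1 of the 9 assignments meets the threshold.

1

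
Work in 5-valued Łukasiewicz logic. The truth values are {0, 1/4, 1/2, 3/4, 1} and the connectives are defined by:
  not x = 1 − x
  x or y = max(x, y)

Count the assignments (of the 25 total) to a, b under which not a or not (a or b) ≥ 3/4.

value 1: 5 assignments (counts)
value 3/4: 5 assignments (counts)
value 1/2: 5 assignments
value 1/4: 5 assignments
value 0: 5 assignments
So 10 of the 25 assignments meet the threshold.

10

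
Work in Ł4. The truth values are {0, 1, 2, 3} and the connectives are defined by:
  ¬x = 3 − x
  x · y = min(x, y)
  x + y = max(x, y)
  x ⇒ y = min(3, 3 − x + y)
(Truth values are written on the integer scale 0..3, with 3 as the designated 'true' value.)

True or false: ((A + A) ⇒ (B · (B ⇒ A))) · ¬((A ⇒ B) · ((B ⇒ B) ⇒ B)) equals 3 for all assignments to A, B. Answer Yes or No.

Counterexample: take A = 0, B = 1.
A + A = 0 + 0 = 0
B ⇒ A = 1 ⇒ 0 = 2
B · (B ⇒ A) = 1 · 2 = 1
(A + A) ⇒ (B · (B ⇒ A)) = 0 ⇒ 1 = 3
A ⇒ B = 0 ⇒ 1 = 3
B ⇒ B = 1 ⇒ 1 = 3
(B ⇒ B) ⇒ B = 3 ⇒ 1 = 1
(A ⇒ B) · ((B ⇒ B) ⇒ B) = 3 · 1 = 1
¬((A ⇒ B) · ((B ⇒ B) ⇒ B)) = ¬1 = 2
((A + A) ⇒ (B · (B ⇒ A))) · ¬((A ⇒ B) · ((B ⇒ B) ⇒ B)) = 3 · 2 = 2
This gives 2 ≠ 3.

No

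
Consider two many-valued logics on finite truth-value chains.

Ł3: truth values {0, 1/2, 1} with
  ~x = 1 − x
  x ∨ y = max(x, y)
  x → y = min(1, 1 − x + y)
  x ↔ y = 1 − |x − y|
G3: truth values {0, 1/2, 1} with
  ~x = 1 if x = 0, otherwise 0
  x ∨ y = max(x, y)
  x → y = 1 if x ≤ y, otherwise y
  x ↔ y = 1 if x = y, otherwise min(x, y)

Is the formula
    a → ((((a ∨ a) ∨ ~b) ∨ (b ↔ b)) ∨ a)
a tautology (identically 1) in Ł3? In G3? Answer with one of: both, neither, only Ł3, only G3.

In Ł3: every assignment gives 1 — tautology.
In G3: every assignment gives 1 — tautology.

both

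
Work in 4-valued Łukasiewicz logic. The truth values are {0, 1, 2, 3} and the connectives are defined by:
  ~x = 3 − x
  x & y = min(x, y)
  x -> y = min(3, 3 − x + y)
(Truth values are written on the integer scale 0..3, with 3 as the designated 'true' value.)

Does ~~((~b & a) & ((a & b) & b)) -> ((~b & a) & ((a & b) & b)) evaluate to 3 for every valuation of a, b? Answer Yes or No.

a = 0, b = 0 ↦ 3
a = 0, b = 1 ↦ 3
a = 0, b = 2 ↦ 3
a = 0, b = 3 ↦ 3
a = 1, b = 0 ↦ 3
a = 1, b = 1 ↦ 3
a = 1, b = 2 ↦ 3
a = 1, b = 3 ↦ 3
a = 2, b = 0 ↦ 3
a = 2, b = 1 ↦ 3
a = 2, b = 2 ↦ 3
a = 2, b = 3 ↦ 3
a = 3, b = 0 ↦ 3
a = 3, b = 1 ↦ 3
a = 3, b = 2 ↦ 3
a = 3, b = 3 ↦ 3
Every assignment gives a value ≥ 3.

Yes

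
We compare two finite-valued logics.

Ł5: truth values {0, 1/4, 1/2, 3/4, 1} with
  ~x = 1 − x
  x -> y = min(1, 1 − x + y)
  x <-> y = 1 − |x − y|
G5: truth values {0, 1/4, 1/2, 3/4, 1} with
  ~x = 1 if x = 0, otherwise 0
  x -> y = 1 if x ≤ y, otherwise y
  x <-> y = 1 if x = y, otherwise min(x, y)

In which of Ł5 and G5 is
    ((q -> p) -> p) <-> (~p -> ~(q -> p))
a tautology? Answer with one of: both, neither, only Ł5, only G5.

In Ł5: every assignment gives 1 — tautology.
In G5: at p = 1/4, q = 0 the value is 1/4 — not a tautology.

only Ł5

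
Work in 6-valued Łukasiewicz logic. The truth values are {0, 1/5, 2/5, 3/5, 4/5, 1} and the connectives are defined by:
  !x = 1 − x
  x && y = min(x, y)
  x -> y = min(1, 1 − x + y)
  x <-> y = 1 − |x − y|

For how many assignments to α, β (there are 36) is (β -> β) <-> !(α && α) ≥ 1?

6

value 1: 6 assignments (counts)
value 4/5: 6 assignments
value 3/5: 6 assignments
value 2/5: 6 assignments
value 1/5: 6 assignments
value 0: 6 assignments
So 6 of the 36 assignments meet the threshold.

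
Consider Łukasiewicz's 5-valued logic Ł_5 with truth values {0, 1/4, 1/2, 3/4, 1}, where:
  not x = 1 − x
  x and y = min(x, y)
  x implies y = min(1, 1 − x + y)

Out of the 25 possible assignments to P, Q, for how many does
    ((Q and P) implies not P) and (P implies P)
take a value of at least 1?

value 1: 18 assignments (counts)
value 3/4: 2 assignments
value 1/2: 3 assignments
value 1/4: 1 assignment
value 0: 1 assignment
So 18 of the 25 assignments meet the threshold.

18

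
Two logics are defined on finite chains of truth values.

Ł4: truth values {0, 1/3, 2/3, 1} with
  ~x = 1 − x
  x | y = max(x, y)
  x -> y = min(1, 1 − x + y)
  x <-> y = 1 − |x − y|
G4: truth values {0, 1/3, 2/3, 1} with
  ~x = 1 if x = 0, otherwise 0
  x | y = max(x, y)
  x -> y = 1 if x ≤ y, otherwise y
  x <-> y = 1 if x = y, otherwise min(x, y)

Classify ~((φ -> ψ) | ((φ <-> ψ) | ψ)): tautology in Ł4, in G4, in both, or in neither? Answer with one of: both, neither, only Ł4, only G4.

In Ł4: at φ = 0, ψ = 0 the value is 0 — not a tautology.
In G4: at φ = 0, ψ = 0 the value is 0 — not a tautology.

neither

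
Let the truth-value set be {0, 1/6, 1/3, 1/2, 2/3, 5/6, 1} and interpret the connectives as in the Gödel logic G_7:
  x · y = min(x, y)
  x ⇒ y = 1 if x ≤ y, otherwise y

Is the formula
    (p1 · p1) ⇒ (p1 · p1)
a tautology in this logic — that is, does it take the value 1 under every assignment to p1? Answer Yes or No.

p1 = 0 ↦ 1
p1 = 1/6 ↦ 1
p1 = 1/3 ↦ 1
p1 = 1/2 ↦ 1
p1 = 2/3 ↦ 1
p1 = 5/6 ↦ 1
p1 = 1 ↦ 1
Every assignment gives a value ≥ 1.

Yes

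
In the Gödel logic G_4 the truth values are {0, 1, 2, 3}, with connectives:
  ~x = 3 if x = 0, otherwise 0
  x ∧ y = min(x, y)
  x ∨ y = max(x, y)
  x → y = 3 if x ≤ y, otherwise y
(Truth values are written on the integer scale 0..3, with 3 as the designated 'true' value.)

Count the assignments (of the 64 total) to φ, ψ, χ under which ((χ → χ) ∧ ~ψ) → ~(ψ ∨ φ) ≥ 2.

value 3: 52 assignments (counts)
value 0: 12 assignments
So 52 of the 64 assignments meet the threshold.

52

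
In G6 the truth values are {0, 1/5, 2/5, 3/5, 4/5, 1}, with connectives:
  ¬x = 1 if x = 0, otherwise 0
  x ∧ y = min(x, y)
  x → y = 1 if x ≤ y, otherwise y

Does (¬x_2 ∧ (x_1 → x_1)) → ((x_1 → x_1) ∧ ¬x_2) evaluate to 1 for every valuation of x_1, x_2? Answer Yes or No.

At x_1 = 4/5, x_2 = 0, for instance:
¬x_2 = ¬0 = 1
x_1 → x_1 = 4/5 → 4/5 = 1
¬x_2 ∧ (x_1 → x_1) = 1 ∧ 1 = 1
(x_1 → x_1) ∧ ¬x_2 = 1 ∧ 1 = 1
(¬x_2 ∧ (x_1 → x_1)) → ((x_1 → x_1) ∧ ¬x_2) = 1 → 1 = 1
and checking the remaining 35 assignments likewise gives ≥ 1 in every case.

Yes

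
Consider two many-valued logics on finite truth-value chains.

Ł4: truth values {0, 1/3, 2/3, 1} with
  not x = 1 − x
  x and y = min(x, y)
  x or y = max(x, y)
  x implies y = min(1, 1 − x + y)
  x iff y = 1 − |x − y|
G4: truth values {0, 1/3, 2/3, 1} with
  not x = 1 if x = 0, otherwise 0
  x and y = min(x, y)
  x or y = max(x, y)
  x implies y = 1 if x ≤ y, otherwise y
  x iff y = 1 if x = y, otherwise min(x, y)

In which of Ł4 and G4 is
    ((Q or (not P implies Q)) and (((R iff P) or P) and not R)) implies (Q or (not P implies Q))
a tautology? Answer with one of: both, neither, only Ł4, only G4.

In Ł4: every assignment gives 1 — tautology.
In G4: every assignment gives 1 — tautology.

both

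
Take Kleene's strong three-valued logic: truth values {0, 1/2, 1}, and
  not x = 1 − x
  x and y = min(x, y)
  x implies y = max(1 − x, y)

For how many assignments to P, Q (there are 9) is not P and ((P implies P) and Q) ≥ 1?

1

P = 0, Q = 0 ↦ 0  <
P = 0, Q = 1/2 ↦ 1/2  <
P = 0, Q = 1 ↦ 1  ≥
P = 1/2, Q = 0 ↦ 0  <
P = 1/2, Q = 1/2 ↦ 1/2  <
P = 1/2, Q = 1 ↦ 1/2  <
P = 1, Q = 0 ↦ 0  <
P = 1, Q = 1/2 ↦ 0  <
P = 1, Q = 1 ↦ 0  <
So 1 of the 9 assignments meets the threshold.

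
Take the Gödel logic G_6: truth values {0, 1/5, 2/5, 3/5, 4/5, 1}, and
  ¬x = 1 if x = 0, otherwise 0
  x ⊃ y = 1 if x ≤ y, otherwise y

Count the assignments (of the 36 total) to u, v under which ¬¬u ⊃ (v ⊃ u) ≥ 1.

26

value 1: 26 assignments (counts)
value 4/5: 1 assignment
value 3/5: 2 assignments
value 2/5: 3 assignments
value 1/5: 4 assignments
So 26 of the 36 assignments meet the threshold.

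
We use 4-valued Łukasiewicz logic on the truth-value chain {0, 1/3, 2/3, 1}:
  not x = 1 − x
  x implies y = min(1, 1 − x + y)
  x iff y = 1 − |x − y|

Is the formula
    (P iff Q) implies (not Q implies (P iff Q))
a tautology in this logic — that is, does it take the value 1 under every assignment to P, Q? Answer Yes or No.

Yes

P = 0, Q = 0 ↦ 1
P = 0, Q = 1/3 ↦ 1
P = 0, Q = 2/3 ↦ 1
P = 0, Q = 1 ↦ 1
P = 1/3, Q = 0 ↦ 1
P = 1/3, Q = 1/3 ↦ 1
P = 1/3, Q = 2/3 ↦ 1
P = 1/3, Q = 1 ↦ 1
P = 2/3, Q = 0 ↦ 1
P = 2/3, Q = 1/3 ↦ 1
P = 2/3, Q = 2/3 ↦ 1
P = 2/3, Q = 1 ↦ 1
P = 1, Q = 0 ↦ 1
P = 1, Q = 1/3 ↦ 1
P = 1, Q = 2/3 ↦ 1
P = 1, Q = 1 ↦ 1
Every assignment gives a value ≥ 1.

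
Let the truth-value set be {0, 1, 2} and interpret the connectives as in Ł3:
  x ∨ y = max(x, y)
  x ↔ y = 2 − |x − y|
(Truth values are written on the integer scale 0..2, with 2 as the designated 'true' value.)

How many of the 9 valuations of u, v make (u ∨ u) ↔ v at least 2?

u = 0, v = 0 ↦ 2  ≥
u = 0, v = 1 ↦ 1  <
u = 0, v = 2 ↦ 0  <
u = 1, v = 0 ↦ 1  <
u = 1, v = 1 ↦ 2  ≥
u = 1, v = 2 ↦ 1  <
u = 2, v = 0 ↦ 0  <
u = 2, v = 1 ↦ 1  <
u = 2, v = 2 ↦ 2  ≥
So 3 of the 9 assignments meet the threshold.

3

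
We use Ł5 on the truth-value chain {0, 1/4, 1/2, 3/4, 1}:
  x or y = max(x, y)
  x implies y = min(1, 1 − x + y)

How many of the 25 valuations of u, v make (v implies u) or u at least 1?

15

value 1: 15 assignments (counts)
value 3/4: 4 assignments
value 1/2: 3 assignments
value 1/4: 2 assignments
value 0: 1 assignment
So 15 of the 25 assignments meet the threshold.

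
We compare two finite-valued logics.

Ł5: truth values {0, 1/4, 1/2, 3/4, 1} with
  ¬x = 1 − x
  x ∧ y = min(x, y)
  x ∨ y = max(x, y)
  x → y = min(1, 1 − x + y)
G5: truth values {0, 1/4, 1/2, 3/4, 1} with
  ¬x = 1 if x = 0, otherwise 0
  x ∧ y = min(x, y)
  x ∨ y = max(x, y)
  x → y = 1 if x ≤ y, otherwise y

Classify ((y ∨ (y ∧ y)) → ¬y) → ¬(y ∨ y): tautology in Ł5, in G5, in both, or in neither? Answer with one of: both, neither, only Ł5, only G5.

In Ł5: at y = 1/4 the value is 3/4 — not a tautology.
In G5: every assignment gives 1 — tautology.

only G5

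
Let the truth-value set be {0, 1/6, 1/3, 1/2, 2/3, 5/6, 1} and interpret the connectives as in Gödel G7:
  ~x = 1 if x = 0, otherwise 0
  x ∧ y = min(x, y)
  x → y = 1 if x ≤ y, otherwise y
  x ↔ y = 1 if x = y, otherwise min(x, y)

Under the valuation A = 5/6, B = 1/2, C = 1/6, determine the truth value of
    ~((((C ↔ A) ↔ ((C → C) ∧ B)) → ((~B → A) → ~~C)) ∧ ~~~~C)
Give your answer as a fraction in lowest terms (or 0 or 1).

0

C ↔ A = 1/6 ↔ 5/6 = 1/6
C → C = 1/6 → 1/6 = 1
(C → C) ∧ B = 1 ∧ 1/2 = 1/2
(C ↔ A) ↔ ((C → C) ∧ B) = 1/6 ↔ 1/2 = 1/6
~B = ~1/2 = 0
~B → A = 0 → 5/6 = 1
~C = ~1/6 = 0
~~C = ~0 = 1
(~B → A) → ~~C = 1 → 1 = 1
((C ↔ A) ↔ ((C → C) ∧ B)) → ((~B → A) → ~~C) = 1/6 → 1 = 1
~C = ~1/6 = 0
~~C = ~0 = 1
~~~C = ~1 = 0
~~~~C = ~0 = 1
(((C ↔ A) ↔ ((C → C) ∧ B)) → ((~B → A) → ~~C)) ∧ ~~~~C = 1 ∧ 1 = 1
~((((C ↔ A) ↔ ((C → C) ∧ B)) → ((~B → A) → ~~C)) ∧ ~~~~C) = ~1 = 0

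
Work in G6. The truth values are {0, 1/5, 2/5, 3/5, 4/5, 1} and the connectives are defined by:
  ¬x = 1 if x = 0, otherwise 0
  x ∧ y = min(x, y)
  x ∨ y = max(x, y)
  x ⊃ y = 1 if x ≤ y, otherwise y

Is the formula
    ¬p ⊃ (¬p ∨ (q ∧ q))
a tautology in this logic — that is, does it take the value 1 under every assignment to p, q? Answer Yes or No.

Yes

At p = 3/5, q = 3/5, for instance:
¬p = ¬3/5 = 0
q ∧ q = 3/5 ∧ 3/5 = 3/5
¬p ∨ (q ∧ q) = 0 ∨ 3/5 = 3/5
¬p ⊃ (¬p ∨ (q ∧ q)) = 0 ⊃ 3/5 = 1
and checking the remaining 35 assignments likewise gives ≥ 1 in every case.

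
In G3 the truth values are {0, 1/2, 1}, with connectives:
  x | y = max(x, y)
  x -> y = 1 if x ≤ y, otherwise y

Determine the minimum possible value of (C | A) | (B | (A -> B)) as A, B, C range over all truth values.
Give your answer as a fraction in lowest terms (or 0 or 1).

Take A = 1/2, B = 0, C = 0:
C | A = 0 | 1/2 = 1/2
A -> B = 1/2 -> 0 = 0
B | (A -> B) = 0 | 0 = 0
(C | A) | (B | (A -> B)) = 1/2 | 0 = 1/2
No assignment yields a value below 1/2, so this is the minimum.

1/2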